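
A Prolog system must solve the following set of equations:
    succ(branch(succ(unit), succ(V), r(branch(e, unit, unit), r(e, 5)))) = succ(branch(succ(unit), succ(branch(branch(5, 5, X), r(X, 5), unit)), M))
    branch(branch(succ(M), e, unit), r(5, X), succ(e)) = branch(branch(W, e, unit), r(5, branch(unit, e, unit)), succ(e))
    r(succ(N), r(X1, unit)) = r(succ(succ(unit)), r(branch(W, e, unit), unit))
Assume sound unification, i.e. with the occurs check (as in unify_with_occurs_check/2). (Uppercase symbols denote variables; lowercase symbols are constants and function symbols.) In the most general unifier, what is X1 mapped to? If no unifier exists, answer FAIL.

Decompose succ/1: branch(succ(unit), succ(V), r(branch(e, unit, unit), r(e, 5))) = branch(succ(unit), succ(branch(branch(5, 5, X), r(X, 5), unit)), M).
Decompose branch/3: succ(unit) = succ(unit),  succ(V) = succ(branch(branch(5, 5, X), r(X, 5), unit)),  r(branch(e, unit, unit), r(e, 5)) = M.
Delete trivial equation succ(unit) = succ(unit).
Decompose succ/1: V = branch(branch(5, 5, X), r(X, 5), unit).
Bind V := branch(branch(5, 5, X), r(X, 5), unit); no other remaining equation mentions V.
Bind M := r(branch(e, unit, unit), r(e, 5)); substituting into the one remaining equation that mentions M gives: branch(branch(succ(r(branch(e, unit, unit), r(e, 5))), e, unit), r(5, X), succ(e)) = branch(branch(W, e, unit), r(5, branch(unit, e, unit)), succ(e)).
Decompose branch/3: branch(succ(r(branch(e, unit, unit), r(e, 5))), e, unit) = branch(W, e, unit),  r(5, X) = r(5, branch(unit, e, unit)),  succ(e) = succ(e).
Decompose branch/3: succ(r(branch(e, unit, unit), r(e, 5))) = W,  e = e,  unit = unit.
Bind W := succ(r(branch(e, unit, unit), r(e, 5))); substituting into the one remaining equation that mentions W gives: r(succ(N), r(X1, unit)) = r(succ(succ(unit)), r(branch(succ(r(branch(e, unit, unit), r(e, 5))), e, unit), unit)).
Delete trivial equation e = e.
Delete trivial equation unit = unit.
Decompose r/2: 5 = 5,  X = branch(unit, e, unit).
Delete trivial equation 5 = 5.
Bind X := branch(unit, e, unit); no other remaining equation mentions X. Substituting into the earlier binding gives V := branch(branch(5, 5, branch(unit, e, unit)), r(branch(unit, e, unit), 5), unit).
Delete trivial equation succ(e) = succ(e).
Decompose r/2: succ(N) = succ(succ(unit)),  r(X1, unit) = r(branch(succ(r(branch(e, unit, unit), r(e, 5))), e, unit), unit).
Decompose succ/1: N = succ(unit).
Bind N := succ(unit); no other remaining equation mentions N.
Decompose r/2: X1 = branch(succ(r(branch(e, unit, unit), r(e, 5))), e, unit),  unit = unit.
Bind X1 := branch(succ(r(branch(e, unit, unit), r(e, 5))), e, unit); no other remaining equation mentions X1.
Delete trivial equation unit = unit.
MGU = { V ↦ branch(branch(5, 5, branch(unit, e, unit)), r(branch(unit, e, unit), 5), unit), M ↦ r(branch(e, unit, unit), r(e, 5)), W ↦ succ(r(branch(e, unit, unit), r(e, 5))), X ↦ branch(unit, e, unit), N ↦ succ(unit), X1 ↦ branch(succ(r(branch(e, unit, unit), r(e, 5))), e, unit) }, so X1 ↦ branch(succ(r(branch(e, unit, unit), r(e, 5))), e, unit).

branch(succ(r(branch(e, unit, unit), r(e, 5))), e, unit)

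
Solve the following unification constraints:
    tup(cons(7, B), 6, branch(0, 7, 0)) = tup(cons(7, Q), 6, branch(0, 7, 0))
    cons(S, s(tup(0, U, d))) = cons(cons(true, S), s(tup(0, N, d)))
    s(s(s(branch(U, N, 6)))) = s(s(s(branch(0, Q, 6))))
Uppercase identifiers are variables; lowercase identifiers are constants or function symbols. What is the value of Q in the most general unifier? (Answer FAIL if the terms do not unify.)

Decompose tup/3: cons(7, B) = cons(7, Q),  6 = 6,  branch(0, 7, 0) = branch(0, 7, 0).
Decompose cons/2: 7 = 7,  B = Q.
Delete trivial equation 7 = 7.
Bind B := Q; no other remaining equation mentions B.
Delete trivial equation 6 = 6.
Delete trivial equation branch(0, 7, 0) = branch(0, 7, 0).
Decompose cons/2: S = cons(true, S),  s(tup(0, U, d)) = s(tup(0, N, d)).
Occurs check fails: S occurs in cons(true, S); the equation S = cons(true, S) has no finite solution.

FAIL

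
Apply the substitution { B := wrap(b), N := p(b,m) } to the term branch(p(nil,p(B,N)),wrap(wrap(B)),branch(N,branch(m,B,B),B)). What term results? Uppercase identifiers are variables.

Replace each occurrence of B with wrap(b).
Replace each occurrence of N with p(b,m).
Result: branch(p(nil,p(wrap(b),p(b,m))),wrap(wrap(wrap(b))),branch(p(b,m),branch(m,wrap(b),wrap(b)),wrap(b))).

branch(p(nil,p(wrap(b),p(b,m))),wrap(wrap(wrap(b))),branch(p(b,m),branch(m,wrap(b),wrap(b)),wrap(b)))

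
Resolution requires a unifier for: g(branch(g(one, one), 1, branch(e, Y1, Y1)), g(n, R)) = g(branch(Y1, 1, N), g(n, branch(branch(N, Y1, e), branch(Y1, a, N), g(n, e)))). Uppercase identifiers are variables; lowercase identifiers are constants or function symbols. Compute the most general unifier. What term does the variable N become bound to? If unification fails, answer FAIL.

branch(e, g(one, one), g(one, one))

Decompose g/2: branch(g(one, one), 1, branch(e, Y1, Y1)) = branch(Y1, 1, N),  g(n, R) = g(n, branch(branch(N, Y1, e), branch(Y1, a, N), g(n, e))).
Decompose branch/3: g(one, one) = Y1,  1 = 1,  branch(e, Y1, Y1) = N.
Bind Y1 := g(one, one); substituting into the 2 remaining equations that mention Y1 gives: branch(e, g(one, one), g(one, one)) = N,  g(n, R) = g(n, branch(branch(N, g(one, one), e), branch(g(one, one), a, N), g(n, e))).
Delete trivial equation 1 = 1.
Bind N := branch(e, g(one, one), g(one, one)); substituting into the remaining equation gives: g(n, R) = g(n, branch(branch(branch(e, g(one, one), g(one, one)), g(one, one), e), branch(g(one, one), a, branch(e, g(one, one), g(one, one))), g(n, e))).
Decompose g/2: n = n,  R = branch(branch(branch(e, g(one, one), g(one, one)), g(one, one), e), branch(g(one, one), a, branch(e, g(one, one), g(one, one))), g(n, e)).
Delete trivial equation n = n.
Bind R := branch(branch(branch(e, g(one, one), g(one, one)), g(one, one), e), branch(g(one, one), a, branch(e, g(one, one), g(one, one))), g(n, e)).
MGU = { Y1 := g(one, one), N := branch(e, g(one, one), g(one, one)), R := branch(branch(branch(e, g(one, one), g(one, one)), g(one, one), e), branch(g(one, one), a, branch(e, g(one, one), g(one, one))), g(n, e)) }, so N := branch(e, g(one, one), g(one, one)).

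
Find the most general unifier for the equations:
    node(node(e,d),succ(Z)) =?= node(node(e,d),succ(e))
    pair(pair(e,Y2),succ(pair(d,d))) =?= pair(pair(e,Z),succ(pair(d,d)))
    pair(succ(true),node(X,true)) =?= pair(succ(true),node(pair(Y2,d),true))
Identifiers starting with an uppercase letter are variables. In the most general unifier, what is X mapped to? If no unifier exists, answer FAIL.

Decompose node/2: node(e,d) =?= node(e,d),  succ(Z) =?= succ(e).
Delete trivial equation node(e,d) =?= node(e,d).
Decompose succ/1: Z =?= e.
Bind Z := e; substituting into the one remaining equation that mentions Z gives: pair(pair(e,Y2),succ(pair(d,d))) =?= pair(pair(e,e),succ(pair(d,d))).
Decompose pair/2: pair(e,Y2) =?= pair(e,e),  succ(pair(d,d)) =?= succ(pair(d,d)).
Decompose pair/2: e =?= e,  Y2 =?= e.
Delete trivial equation e =?= e.
Bind Y2 := e; substituting into the one remaining equation that mentions Y2 gives: pair(succ(true),node(X,true)) =?= pair(succ(true),node(pair(e,d),true)).
Delete trivial equation succ(pair(d,d)) =?= succ(pair(d,d)).
Decompose pair/2: succ(true) =?= succ(true),  node(X,true) =?= node(pair(e,d),true).
Delete trivial equation succ(true) =?= succ(true).
Decompose node/2: X =?= pair(e,d),  true =?= true.
Bind X := pair(e,d); no other remaining equation mentions X.
Delete trivial equation true =?= true.
MGU = { Z -> e, Y2 -> e, X -> pair(e,d) }, so X -> pair(e,d).

pair(e,d)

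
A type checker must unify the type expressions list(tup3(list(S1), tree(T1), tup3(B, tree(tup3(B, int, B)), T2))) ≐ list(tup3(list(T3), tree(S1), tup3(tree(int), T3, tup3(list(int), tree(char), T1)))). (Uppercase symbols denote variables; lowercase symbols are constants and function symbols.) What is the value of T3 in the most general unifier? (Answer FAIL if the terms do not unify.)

tree(tup3(tree(int), int, tree(int)))

Decompose list/1: tup3(list(S1), tree(T1), tup3(B, tree(tup3(B, int, B)), T2)) ≐ tup3(list(T3), tree(S1), tup3(tree(int), T3, tup3(list(int), tree(char), T1))).
Decompose tup3/3: list(S1) ≐ list(T3),  tree(T1) ≐ tree(S1),  tup3(B, tree(tup3(B, int, B)), T2) ≐ tup3(tree(int), T3, tup3(list(int), tree(char), T1)).
Decompose list/1: S1 ≐ T3.
Bind S1 := T3; substituting into the one remaining equation that mentions S1 gives: tree(T1) ≐ tree(T3).
Decompose tree/1: T1 ≐ T3.
Bind T1 := T3; substituting into the remaining equation gives: tup3(B, tree(tup3(B, int, B)), T2) ≐ tup3(tree(int), T3, tup3(list(int), tree(char), T3)).
Decompose tup3/3: B ≐ tree(int),  tree(tup3(B, int, B)) ≐ T3,  T2 ≐ tup3(list(int), tree(char), T3).
Bind B := tree(int); substituting into the one remaining equation that mentions B gives: tree(tup3(tree(int), int, tree(int))) ≐ T3.
Bind T3 := tree(tup3(tree(int), int, tree(int))); substituting into the remaining equation gives: T2 ≐ tup3(list(int), tree(char), tree(tup3(tree(int), int, tree(int)))). Substituting into the earlier bindings gives S1 := tree(tup3(tree(int), int, tree(int))), T1 := tree(tup3(tree(int), int, tree(int))).
Bind T2 := tup3(list(int), tree(char), tree(tup3(tree(int), int, tree(int)))).
MGU = { S1 := tree(tup3(tree(int), int, tree(int))), T1 := tree(tup3(tree(int), int, tree(int))), B := tree(int), T3 := tree(tup3(tree(int), int, tree(int))), T2 := tup3(list(int), tree(char), tree(tup3(tree(int), int, tree(int)))) }, so T3 := tree(tup3(tree(int), int, tree(int))).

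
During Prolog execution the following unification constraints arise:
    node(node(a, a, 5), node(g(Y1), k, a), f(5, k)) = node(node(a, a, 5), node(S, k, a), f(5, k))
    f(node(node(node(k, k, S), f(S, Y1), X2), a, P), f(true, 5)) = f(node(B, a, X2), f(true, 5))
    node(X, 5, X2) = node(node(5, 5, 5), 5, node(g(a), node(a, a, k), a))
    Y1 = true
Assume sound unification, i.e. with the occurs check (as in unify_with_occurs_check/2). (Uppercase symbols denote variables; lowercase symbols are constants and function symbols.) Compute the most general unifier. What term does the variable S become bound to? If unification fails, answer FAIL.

Decompose node/3: node(a, a, 5) = node(a, a, 5),  node(g(Y1), k, a) = node(S, k, a),  f(5, k) = f(5, k).
Delete trivial equation node(a, a, 5) = node(a, a, 5).
Decompose node/3: g(Y1) = S,  k = k,  a = a.
Bind S := g(Y1); substituting into the one remaining equation that mentions S gives: f(node(node(node(k, k, g(Y1)), f(g(Y1), Y1), X2), a, P), f(true, 5)) = f(node(B, a, X2), f(true, 5)).
Delete trivial equation k = k.
Delete trivial equation a = a.
Delete trivial equation f(5, k) = f(5, k).
Decompose f/2: node(node(node(k, k, g(Y1)), f(g(Y1), Y1), X2), a, P) = node(B, a, X2),  f(true, 5) = f(true, 5).
Decompose node/3: node(node(k, k, g(Y1)), f(g(Y1), Y1), X2) = B,  a = a,  P = X2.
Bind B := node(node(k, k, g(Y1)), f(g(Y1), Y1), X2); no other remaining equation mentions B.
Delete trivial equation a = a.
Bind P := X2; no other remaining equation mentions P.
Delete trivial equation f(true, 5) = f(true, 5).
Decompose node/3: X = node(5, 5, 5),  5 = 5,  X2 = node(g(a), node(a, a, k), a).
Bind X := node(5, 5, 5); no other remaining equation mentions X.
Delete trivial equation 5 = 5.
Bind X2 := node(g(a), node(a, a, k), a); no other remaining equation mentions X2. Substituting into the earlier bindings gives B := node(node(k, k, g(Y1)), f(g(Y1), Y1), node(g(a), node(a, a, k), a)), P := node(g(a), node(a, a, k), a).
Bind Y1 := true. Substituting into the earlier bindings gives S := g(true), B := node(node(k, k, g(true)), f(g(true), true), node(g(a), node(a, a, k), a)).
MGU = { S ↦ g(true), B ↦ node(node(k, k, g(true)), f(g(true), true), node(g(a), node(a, a, k), a)), P ↦ node(g(a), node(a, a, k), a), X ↦ node(5, 5, 5), X2 ↦ node(g(a), node(a, a, k), a), Y1 ↦ true }, so S ↦ g(true).

g(true)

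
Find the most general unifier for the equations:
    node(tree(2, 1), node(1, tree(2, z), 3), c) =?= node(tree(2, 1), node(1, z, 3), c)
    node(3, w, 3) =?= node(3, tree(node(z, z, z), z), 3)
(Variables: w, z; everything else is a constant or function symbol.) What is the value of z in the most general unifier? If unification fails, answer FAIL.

Decompose node/3: tree(2, 1) =?= tree(2, 1),  node(1, tree(2, z), 3) =?= node(1, z, 3),  c =?= c.
Delete trivial equation tree(2, 1) =?= tree(2, 1).
Decompose node/3: 1 =?= 1,  tree(2, z) =?= z,  3 =?= 3.
Delete trivial equation 1 =?= 1.
Occurs check fails: z occurs in tree(2, z); the equation z =?= tree(2, z) has no finite solution.

FAIL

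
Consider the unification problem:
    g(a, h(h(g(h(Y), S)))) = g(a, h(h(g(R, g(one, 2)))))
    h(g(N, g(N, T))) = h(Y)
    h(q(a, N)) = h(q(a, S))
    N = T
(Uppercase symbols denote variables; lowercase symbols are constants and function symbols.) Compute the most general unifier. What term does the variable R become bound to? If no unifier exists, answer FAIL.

h(g(g(one, 2), g(g(one, 2), g(one, 2))))

Decompose g/2: a = a,  h(h(g(h(Y), S))) = h(h(g(R, g(one, 2)))).
Delete trivial equation a = a.
Decompose h/1: h(g(h(Y), S)) = h(g(R, g(one, 2))).
Decompose h/1: g(h(Y), S) = g(R, g(one, 2)).
Decompose g/2: h(Y) = R,  S = g(one, 2).
Bind R := h(Y); no other remaining equation mentions R.
Bind S := g(one, 2); substituting into the one remaining equation that mentions S gives: h(q(a, N)) = h(q(a, g(one, 2))).
Decompose h/1: g(N, g(N, T)) = Y.
Bind Y := g(N, g(N, T)); no other remaining equation mentions Y. Substituting into the earlier binding gives R := h(g(N, g(N, T))).
Decompose h/1: q(a, N) = q(a, g(one, 2)).
Decompose q/2: a = a,  N = g(one, 2).
Delete trivial equation a = a.
Bind N := g(one, 2); substituting into the remaining equation gives: g(one, 2) = T. Substituting into the earlier bindings gives R := h(g(g(one, 2), g(g(one, 2), T))), Y := g(g(one, 2), g(g(one, 2), T)).
Bind T := g(one, 2). Substituting into the earlier bindings gives R := h(g(g(one, 2), g(g(one, 2), g(one, 2)))), Y := g(g(one, 2), g(g(one, 2), g(one, 2))).
MGU = { R -> h(g(g(one, 2), g(g(one, 2), g(one, 2)))), S -> g(one, 2), Y -> g(g(one, 2), g(g(one, 2), g(one, 2))), N -> g(one, 2), T -> g(one, 2) }, so R -> h(g(g(one, 2), g(g(one, 2), g(one, 2)))).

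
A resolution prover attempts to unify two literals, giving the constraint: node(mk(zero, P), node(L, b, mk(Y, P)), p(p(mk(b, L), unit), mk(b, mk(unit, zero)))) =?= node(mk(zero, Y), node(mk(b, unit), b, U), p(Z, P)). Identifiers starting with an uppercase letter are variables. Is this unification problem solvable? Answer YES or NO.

Decompose node/3: mk(zero, P) =?= mk(zero, Y),  node(L, b, mk(Y, P)) =?= node(mk(b, unit), b, U),  p(p(mk(b, L), unit), mk(b, mk(unit, zero))) =?= p(Z, P).
Decompose mk/2: zero =?= zero,  P =?= Y.
Delete trivial equation zero =?= zero.
Bind P := Y; substituting into the remaining equations gives: node(L, b, mk(Y, Y)) =?= node(mk(b, unit), b, U),  p(p(mk(b, L), unit), mk(b, mk(unit, zero))) =?= p(Z, Y).
Decompose node/3: L =?= mk(b, unit),  b =?= b,  mk(Y, Y) =?= U.
Bind L := mk(b, unit); substituting into the one remaining equation that mentions L gives: p(p(mk(b, mk(b, unit)), unit), mk(b, mk(unit, zero))) =?= p(Z, Y).
Delete trivial equation b =?= b.
Bind U := mk(Y, Y); no other remaining equation mentions U.
Decompose p/2: p(mk(b, mk(b, unit)), unit) =?= Z,  mk(b, mk(unit, zero)) =?= Y.
Bind Z := p(mk(b, mk(b, unit)), unit); no other remaining equation mentions Z.
Bind Y := mk(b, mk(unit, zero)). Substituting into the earlier bindings gives P := mk(b, mk(unit, zero)), U := mk(mk(b, mk(unit, zero)), mk(b, mk(unit, zero))).
No equations remain and no clash or occurs-check failure arose, so a unifier exists.

YES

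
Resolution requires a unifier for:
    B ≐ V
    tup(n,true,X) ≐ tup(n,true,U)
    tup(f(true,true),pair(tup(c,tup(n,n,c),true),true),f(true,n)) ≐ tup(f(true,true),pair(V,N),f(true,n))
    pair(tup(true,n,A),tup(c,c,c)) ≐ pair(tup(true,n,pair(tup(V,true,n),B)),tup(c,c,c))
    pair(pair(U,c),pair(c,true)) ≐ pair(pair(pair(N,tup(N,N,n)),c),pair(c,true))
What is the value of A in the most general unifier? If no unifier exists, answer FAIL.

pair(tup(tup(c,tup(n,n,c),true),true,n),tup(c,tup(n,n,c),true))

Bind B := V; substituting into the one remaining equation that mentions B gives: pair(tup(true,n,A),tup(c,c,c)) ≐ pair(tup(true,n,pair(tup(V,true,n),V)),tup(c,c,c)).
Decompose tup/3: n ≐ n,  true ≐ true,  X ≐ U.
Delete trivial equation n ≐ n.
Delete trivial equation true ≐ true.
Bind X := U; no other remaining equation mentions X.
Decompose tup/3: f(true,true) ≐ f(true,true),  pair(tup(c,tup(n,n,c),true),true) ≐ pair(V,N),  f(true,n) ≐ f(true,n).
Delete trivial equation f(true,true) ≐ f(true,true).
Decompose pair/2: tup(c,tup(n,n,c),true) ≐ V,  true ≐ N.
Bind V := tup(c,tup(n,n,c),true); substituting into the one remaining equation that mentions V gives: pair(tup(true,n,A),tup(c,c,c)) ≐ pair(tup(true,n,pair(tup(tup(c,tup(n,n,c),true),true,n),tup(c,tup(n,n,c),true))),tup(c,c,c)). Substituting into the earlier binding gives B := tup(c,tup(n,n,c),true).
Bind N := true; substituting into the one remaining equation that mentions N gives: pair(pair(U,c),pair(c,true)) ≐ pair(pair(pair(true,tup(true,true,n)),c),pair(c,true)).
Delete trivial equation f(true,n) ≐ f(true,n).
Decompose pair/2: tup(true,n,A) ≐ tup(true,n,pair(tup(tup(c,tup(n,n,c),true),true,n),tup(c,tup(n,n,c),true))),  tup(c,c,c) ≐ tup(c,c,c).
Decompose tup/3: true ≐ true,  n ≐ n,  A ≐ pair(tup(tup(c,tup(n,n,c),true),true,n),tup(c,tup(n,n,c),true)).
Delete trivial equation true ≐ true.
Delete trivial equation n ≐ n.
Bind A := pair(tup(tup(c,tup(n,n,c),true),true,n),tup(c,tup(n,n,c),true)); no other remaining equation mentions A.
Delete trivial equation tup(c,c,c) ≐ tup(c,c,c).
Decompose pair/2: pair(U,c) ≐ pair(pair(true,tup(true,true,n)),c),  pair(c,true) ≐ pair(c,true).
Decompose pair/2: U ≐ pair(true,tup(true,true,n)),  c ≐ c.
Bind U := pair(true,tup(true,true,n)); no other remaining equation mentions U. Substituting into the earlier binding gives X := pair(true,tup(true,true,n)).
Delete trivial equation c ≐ c.
Delete trivial equation pair(c,true) ≐ pair(c,true).
MGU = { B -> tup(c,tup(n,n,c),true), X -> pair(true,tup(true,true,n)), V -> tup(c,tup(n,n,c),true), N -> true, A -> pair(tup(tup(c,tup(n,n,c),true),true,n),tup(c,tup(n,n,c),true)), U -> pair(true,tup(true,true,n)) }, so A -> pair(tup(tup(c,tup(n,n,c),true),true,n),tup(c,tup(n,n,c),true)).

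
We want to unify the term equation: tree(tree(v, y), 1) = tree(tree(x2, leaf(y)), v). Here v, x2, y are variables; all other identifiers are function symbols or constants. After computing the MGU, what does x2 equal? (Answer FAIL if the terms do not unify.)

FAIL

Decompose tree/2: tree(v, y) = tree(x2, leaf(y)),  1 = v.
Decompose tree/2: v = x2,  y = leaf(y).
Bind v := x2; substituting into the one remaining equation that mentions v gives: 1 = x2.
Occurs check fails: y occurs in leaf(y); the equation y = leaf(y) has no finite solution.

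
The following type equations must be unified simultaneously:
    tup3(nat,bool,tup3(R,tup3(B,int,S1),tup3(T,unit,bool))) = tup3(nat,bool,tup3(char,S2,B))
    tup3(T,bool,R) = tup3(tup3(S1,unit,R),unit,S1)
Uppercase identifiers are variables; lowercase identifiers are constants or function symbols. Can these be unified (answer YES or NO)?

NO

Decompose tup3/3: nat = nat,  bool = bool,  tup3(R,tup3(B,int,S1),tup3(T,unit,bool)) = tup3(char,S2,B).
Delete trivial equation nat = nat.
Delete trivial equation bool = bool.
Decompose tup3/3: R = char,  tup3(B,int,S1) = S2,  tup3(T,unit,bool) = B.
Bind R := char; substituting into the one remaining equation that mentions R gives: tup3(T,bool,char) = tup3(tup3(S1,unit,char),unit,S1).
Bind S2 := tup3(B,int,S1); no other remaining equation mentions S2.
Bind B := tup3(T,unit,bool); no other remaining equation mentions B. Substituting into the earlier binding gives S2 := tup3(tup3(T,unit,bool),int,S1).
Decompose tup3/3: T = tup3(S1,unit,char),  bool = unit,  char = S1.
Bind T := tup3(S1,unit,char); no other remaining equation mentions T. Substituting into the earlier bindings gives S2 := tup3(tup3(tup3(S1,unit,char),unit,bool),int,S1), B := tup3(tup3(S1,unit,char),unit,bool).
Clash: constants bool and unit differ; no unifier exists.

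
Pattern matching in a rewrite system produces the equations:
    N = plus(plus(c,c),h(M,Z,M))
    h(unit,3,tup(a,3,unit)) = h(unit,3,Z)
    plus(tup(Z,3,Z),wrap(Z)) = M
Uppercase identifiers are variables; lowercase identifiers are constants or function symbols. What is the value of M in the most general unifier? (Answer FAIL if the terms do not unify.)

plus(tup(tup(a,3,unit),3,tup(a,3,unit)),wrap(tup(a,3,unit)))

Bind N := plus(plus(c,c),h(M,Z,M)); no other remaining equation mentions N.
Decompose h/3: unit = unit,  3 = 3,  tup(a,3,unit) = Z.
Delete trivial equation unit = unit.
Delete trivial equation 3 = 3.
Bind Z := tup(a,3,unit); substituting into the remaining equation gives: plus(tup(tup(a,3,unit),3,tup(a,3,unit)),wrap(tup(a,3,unit))) = M. Substituting into the earlier binding gives N := plus(plus(c,c),h(M,tup(a,3,unit),M)).
Bind M := plus(tup(tup(a,3,unit),3,tup(a,3,unit)),wrap(tup(a,3,unit))). Substituting into the earlier binding gives N := plus(plus(c,c),h(plus(tup(tup(a,3,unit),3,tup(a,3,unit)),wrap(tup(a,3,unit))),tup(a,3,unit),plus(tup(tup(a,3,unit),3,tup(a,3,unit)),wrap(tup(a,3,unit))))).
MGU = { N ↦ plus(plus(c,c),h(plus(tup(tup(a,3,unit),3,tup(a,3,unit)),wrap(tup(a,3,unit))),tup(a,3,unit),plus(tup(tup(a,3,unit),3,tup(a,3,unit)),wrap(tup(a,3,unit))))), Z ↦ tup(a,3,unit), M ↦ plus(tup(tup(a,3,unit),3,tup(a,3,unit)),wrap(tup(a,3,unit))) }, so M ↦ plus(tup(tup(a,3,unit),3,tup(a,3,unit)),wrap(tup(a,3,unit))).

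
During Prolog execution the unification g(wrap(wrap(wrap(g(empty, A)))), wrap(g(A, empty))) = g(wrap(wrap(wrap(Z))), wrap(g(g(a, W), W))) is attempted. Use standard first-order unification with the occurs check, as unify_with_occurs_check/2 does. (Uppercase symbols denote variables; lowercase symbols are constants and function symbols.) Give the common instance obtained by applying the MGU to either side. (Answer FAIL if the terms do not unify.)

g(wrap(wrap(wrap(g(empty, g(a, empty))))), wrap(g(g(a, empty), empty)))

Decompose g/2: wrap(wrap(wrap(g(empty, A)))) = wrap(wrap(wrap(Z))),  wrap(g(A, empty)) = wrap(g(g(a, W), W)).
Decompose wrap/1: wrap(wrap(g(empty, A))) = wrap(wrap(Z)).
Decompose wrap/1: wrap(g(empty, A)) = wrap(Z).
Decompose wrap/1: g(empty, A) = Z.
Bind Z := g(empty, A); no other remaining equation mentions Z.
Decompose wrap/1: g(A, empty) = g(g(a, W), W).
Decompose g/2: A = g(a, W),  empty = W.
Bind A := g(a, W); no other remaining equation mentions A. Substituting into the earlier binding gives Z := g(empty, g(a, W)).
Bind W := empty. Substituting into the earlier bindings gives Z := g(empty, g(a, empty)), A := g(a, empty).
Applying the MGU to either side gives g(wrap(wrap(wrap(g(empty, g(a, empty))))), wrap(g(g(a, empty), empty))).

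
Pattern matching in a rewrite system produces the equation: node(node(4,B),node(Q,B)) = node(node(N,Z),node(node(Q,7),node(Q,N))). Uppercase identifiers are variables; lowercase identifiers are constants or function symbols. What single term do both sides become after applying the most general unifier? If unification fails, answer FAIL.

FAIL

Decompose node/2: node(4,B) = node(N,Z),  node(Q,B) = node(node(Q,7),node(Q,N)).
Decompose node/2: 4 = N,  B = Z.
Bind N := 4; substituting into the one remaining equation that mentions N gives: node(Q,B) = node(node(Q,7),node(Q,4)).
Bind B := Z; substituting into the remaining equation gives: node(Q,Z) = node(node(Q,7),node(Q,4)).
Decompose node/2: Q = node(Q,7),  Z = node(Q,4).
Occurs check fails: Q occurs in node(Q,7); the equation Q = node(Q,7) has no finite solution.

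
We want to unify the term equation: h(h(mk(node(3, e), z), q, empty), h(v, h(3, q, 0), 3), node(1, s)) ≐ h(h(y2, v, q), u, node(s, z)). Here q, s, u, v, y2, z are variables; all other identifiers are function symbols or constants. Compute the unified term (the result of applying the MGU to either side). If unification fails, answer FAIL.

Decompose h/3: h(mk(node(3, e), z), q, empty) ≐ h(y2, v, q),  h(v, h(3, q, 0), 3) ≐ u,  node(1, s) ≐ node(s, z).
Decompose h/3: mk(node(3, e), z) ≐ y2,  q ≐ v,  empty ≐ q.
Bind y2 := mk(node(3, e), z); no other remaining equation mentions y2.
Bind q := v; substituting into the 2 remaining equations that mention q gives: empty ≐ v,  h(v, h(3, v, 0), 3) ≐ u.
Bind v := empty; substituting into the one remaining equation that mentions v gives: h(empty, h(3, empty, 0), 3) ≐ u. Substituting into the earlier binding gives q := empty.
Bind u := h(empty, h(3, empty, 0), 3); no other remaining equation mentions u.
Decompose node/2: 1 ≐ s,  s ≐ z.
Bind s := 1; substituting into the remaining equation gives: 1 ≐ z.
Bind z := 1. Substituting into the earlier binding gives y2 := mk(node(3, e), 1).
Applying the MGU to either side gives h(h(mk(node(3, e), 1), empty, empty), h(empty, h(3, empty, 0), 3), node(1, 1)).

h(h(mk(node(3, e), 1), empty, empty), h(empty, h(3, empty, 0), 3), node(1, 1))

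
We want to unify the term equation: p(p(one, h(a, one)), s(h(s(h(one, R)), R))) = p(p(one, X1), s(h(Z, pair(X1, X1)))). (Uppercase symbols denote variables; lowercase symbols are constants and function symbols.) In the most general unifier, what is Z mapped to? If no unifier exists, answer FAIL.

s(h(one, pair(h(a, one), h(a, one))))

Decompose p/2: p(one, h(a, one)) = p(one, X1),  s(h(s(h(one, R)), R)) = s(h(Z, pair(X1, X1))).
Decompose p/2: one = one,  h(a, one) = X1.
Delete trivial equation one = one.
Bind X1 := h(a, one); substituting into the remaining equation gives: s(h(s(h(one, R)), R)) = s(h(Z, pair(h(a, one), h(a, one)))).
Decompose s/1: h(s(h(one, R)), R) = h(Z, pair(h(a, one), h(a, one))).
Decompose h/2: s(h(one, R)) = Z,  R = pair(h(a, one), h(a, one)).
Bind Z := s(h(one, R)); no other remaining equation mentions Z.
Bind R := pair(h(a, one), h(a, one)). Substituting into the earlier binding gives Z := s(h(one, pair(h(a, one), h(a, one)))).
MGU = { X1 ↦ h(a, one), Z ↦ s(h(one, pair(h(a, one), h(a, one)))), R ↦ pair(h(a, one), h(a, one)) }, so Z ↦ s(h(one, pair(h(a, one), h(a, one)))).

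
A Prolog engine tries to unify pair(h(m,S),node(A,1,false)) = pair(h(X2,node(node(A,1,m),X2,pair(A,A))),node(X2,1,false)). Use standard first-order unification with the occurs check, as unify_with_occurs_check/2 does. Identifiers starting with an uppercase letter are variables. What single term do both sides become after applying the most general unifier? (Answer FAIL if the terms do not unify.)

Decompose pair/2: h(m,S) = h(X2,node(node(A,1,m),X2,pair(A,A))),  node(A,1,false) = node(X2,1,false).
Decompose h/2: m = X2,  S = node(node(A,1,m),X2,pair(A,A)).
Bind X2 := m; substituting into the remaining equations gives: S = node(node(A,1,m),m,pair(A,A)),  node(A,1,false) = node(m,1,false).
Bind S := node(node(A,1,m),m,pair(A,A)); no other remaining equation mentions S.
Decompose node/3: A = m,  1 = 1,  false = false.
Bind A := m; no other remaining equation mentions A. Substituting into the earlier binding gives S := node(node(m,1,m),m,pair(m,m)).
Delete trivial equation 1 = 1.
Delete trivial equation false = false.
Applying the MGU to either side gives pair(h(m,node(node(m,1,m),m,pair(m,m))),node(m,1,false)).

pair(h(m,node(node(m,1,m),m,pair(m,m))),node(m,1,false))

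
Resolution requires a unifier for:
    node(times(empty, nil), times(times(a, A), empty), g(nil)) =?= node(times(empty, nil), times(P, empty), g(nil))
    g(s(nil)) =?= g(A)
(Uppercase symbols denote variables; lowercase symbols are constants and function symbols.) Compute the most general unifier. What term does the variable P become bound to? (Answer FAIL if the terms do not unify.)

Decompose node/3: times(empty, nil) =?= times(empty, nil),  times(times(a, A), empty) =?= times(P, empty),  g(nil) =?= g(nil).
Delete trivial equation times(empty, nil) =?= times(empty, nil).
Decompose times/2: times(a, A) =?= P,  empty =?= empty.
Bind P := times(a, A); no other remaining equation mentions P.
Delete trivial equation empty =?= empty.
Delete trivial equation g(nil) =?= g(nil).
Decompose g/1: s(nil) =?= A.
Bind A := s(nil). Substituting into the earlier binding gives P := times(a, s(nil)).
MGU = { P := times(a, s(nil)), A := s(nil) }, so P := times(a, s(nil)).

times(a, s(nil))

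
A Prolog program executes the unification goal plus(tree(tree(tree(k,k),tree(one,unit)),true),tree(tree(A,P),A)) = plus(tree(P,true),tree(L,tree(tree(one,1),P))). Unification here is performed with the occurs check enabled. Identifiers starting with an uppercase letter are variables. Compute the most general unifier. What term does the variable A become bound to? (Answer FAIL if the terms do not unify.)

Decompose plus/2: tree(tree(tree(k,k),tree(one,unit)),true) = tree(P,true),  tree(tree(A,P),A) = tree(L,tree(tree(one,1),P)).
Decompose tree/2: tree(tree(k,k),tree(one,unit)) = P,  true = true.
Bind P := tree(tree(k,k),tree(one,unit)); substituting into the one remaining equation that mentions P gives: tree(tree(A,tree(tree(k,k),tree(one,unit))),A) = tree(L,tree(tree(one,1),tree(tree(k,k),tree(one,unit)))).
Delete trivial equation true = true.
Decompose tree/2: tree(A,tree(tree(k,k),tree(one,unit))) = L,  A = tree(tree(one,1),tree(tree(k,k),tree(one,unit))).
Bind L := tree(A,tree(tree(k,k),tree(one,unit))); no other remaining equation mentions L.
Bind A := tree(tree(one,1),tree(tree(k,k),tree(one,unit))). Substituting into the earlier binding gives L := tree(tree(tree(one,1),tree(tree(k,k),tree(one,unit))),tree(tree(k,k),tree(one,unit))).
MGU = { P ↦ tree(tree(k,k),tree(one,unit)), L ↦ tree(tree(tree(one,1),tree(tree(k,k),tree(one,unit))),tree(tree(k,k),tree(one,unit))), A ↦ tree(tree(one,1),tree(tree(k,k),tree(one,unit))) }, so A ↦ tree(tree(one,1),tree(tree(k,k),tree(one,unit))).

tree(tree(one,1),tree(tree(k,k),tree(one,unit)))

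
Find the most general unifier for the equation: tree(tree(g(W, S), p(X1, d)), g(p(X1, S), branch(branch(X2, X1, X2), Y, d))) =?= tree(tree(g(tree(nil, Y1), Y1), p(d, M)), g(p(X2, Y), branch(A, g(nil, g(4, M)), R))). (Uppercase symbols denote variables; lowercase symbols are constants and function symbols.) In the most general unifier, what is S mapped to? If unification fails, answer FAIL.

Decompose tree/2: tree(g(W, S), p(X1, d)) =?= tree(g(tree(nil, Y1), Y1), p(d, M)),  g(p(X1, S), branch(branch(X2, X1, X2), Y, d)) =?= g(p(X2, Y), branch(A, g(nil, g(4, M)), R)).
Decompose tree/2: g(W, S) =?= g(tree(nil, Y1), Y1),  p(X1, d) =?= p(d, M).
Decompose g/2: W =?= tree(nil, Y1),  S =?= Y1.
Bind W := tree(nil, Y1); no other remaining equation mentions W.
Bind S := Y1; substituting into the one remaining equation that mentions S gives: g(p(X1, Y1), branch(branch(X2, X1, X2), Y, d)) =?= g(p(X2, Y), branch(A, g(nil, g(4, M)), R)).
Decompose p/2: X1 =?= d,  d =?= M.
Bind X1 := d; substituting into the one remaining equation that mentions X1 gives: g(p(d, Y1), branch(branch(X2, d, X2), Y, d)) =?= g(p(X2, Y), branch(A, g(nil, g(4, M)), R)).
Bind M := d; substituting into the remaining equation gives: g(p(d, Y1), branch(branch(X2, d, X2), Y, d)) =?= g(p(X2, Y), branch(A, g(nil, g(4, d)), R)).
Decompose g/2: p(d, Y1) =?= p(X2, Y),  branch(branch(X2, d, X2), Y, d) =?= branch(A, g(nil, g(4, d)), R).
Decompose p/2: d =?= X2,  Y1 =?= Y.
Bind X2 := d; substituting into the one remaining equation that mentions X2 gives: branch(branch(d, d, d), Y, d) =?= branch(A, g(nil, g(4, d)), R).
Bind Y1 := Y; no other remaining equation mentions Y1. Substituting into the earlier bindings gives W := tree(nil, Y), S := Y.
Decompose branch/3: branch(d, d, d) =?= A,  Y =?= g(nil, g(4, d)),  d =?= R.
Bind A := branch(d, d, d); no other remaining equation mentions A.
Bind Y := g(nil, g(4, d)); no other remaining equation mentions Y. Substituting into the earlier bindings gives W := tree(nil, g(nil, g(4, d))), S := g(nil, g(4, d)), Y1 := g(nil, g(4, d)).
Bind R := d.
MGU = { W := tree(nil, g(nil, g(4, d))), S := g(nil, g(4, d)), X1 := d, M := d, X2 := d, Y1 := g(nil, g(4, d)), A := branch(d, d, d), Y := g(nil, g(4, d)), R := d }, so S := g(nil, g(4, d)).

g(nil, g(4, d))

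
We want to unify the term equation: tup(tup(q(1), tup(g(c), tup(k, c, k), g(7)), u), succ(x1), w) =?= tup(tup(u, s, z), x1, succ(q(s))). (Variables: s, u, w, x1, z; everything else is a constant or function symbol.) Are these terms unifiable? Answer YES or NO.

NO

Decompose tup/3: tup(q(1), tup(g(c), tup(k, c, k), g(7)), u) =?= tup(u, s, z),  succ(x1) =?= x1,  w =?= succ(q(s)).
Decompose tup/3: q(1) =?= u,  tup(g(c), tup(k, c, k), g(7)) =?= s,  u =?= z.
Bind u := q(1); substituting into the one remaining equation that mentions u gives: q(1) =?= z.
Bind s := tup(g(c), tup(k, c, k), g(7)); substituting into the one remaining equation that mentions s gives: w =?= succ(q(tup(g(c), tup(k, c, k), g(7)))).
Bind z := q(1); no other remaining equation mentions z.
Occurs check fails: x1 occurs in succ(x1); the equation x1 =?= succ(x1) has no finite solution.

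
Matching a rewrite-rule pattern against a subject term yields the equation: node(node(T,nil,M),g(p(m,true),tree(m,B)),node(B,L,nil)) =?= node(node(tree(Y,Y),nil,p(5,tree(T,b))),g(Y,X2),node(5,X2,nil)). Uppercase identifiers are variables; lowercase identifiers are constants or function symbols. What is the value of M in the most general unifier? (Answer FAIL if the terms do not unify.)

Decompose node/3: node(T,nil,M) =?= node(tree(Y,Y),nil,p(5,tree(T,b))),  g(p(m,true),tree(m,B)) =?= g(Y,X2),  node(B,L,nil) =?= node(5,X2,nil).
Decompose node/3: T =?= tree(Y,Y),  nil =?= nil,  M =?= p(5,tree(T,b)).
Bind T := tree(Y,Y); substituting into the one remaining equation that mentions T gives: M =?= p(5,tree(tree(Y,Y),b)).
Delete trivial equation nil =?= nil.
Bind M := p(5,tree(tree(Y,Y),b)); no other remaining equation mentions M.
Decompose g/2: p(m,true) =?= Y,  tree(m,B) =?= X2.
Bind Y := p(m,true); no other remaining equation mentions Y. Substituting into the earlier bindings gives T := tree(p(m,true),p(m,true)), M := p(5,tree(tree(p(m,true),p(m,true)),b)).
Bind X2 := tree(m,B); substituting into the remaining equation gives: node(B,L,nil) =?= node(5,tree(m,B),nil).
Decompose node/3: B =?= 5,  L =?= tree(m,B),  nil =?= nil.
Bind B := 5; substituting into the one remaining equation that mentions B gives: L =?= tree(m,5). Substituting into the earlier binding gives X2 := tree(m,5).
Bind L := tree(m,5); no other remaining equation mentions L.
Delete trivial equation nil =?= nil.
MGU = { T -> tree(p(m,true),p(m,true)), M -> p(5,tree(tree(p(m,true),p(m,true)),b)), Y -> p(m,true), X2 -> tree(m,5), B -> 5, L -> tree(m,5) }, so M -> p(5,tree(tree(p(m,true),p(m,true)),b)).

p(5,tree(tree(p(m,true),p(m,true)),b))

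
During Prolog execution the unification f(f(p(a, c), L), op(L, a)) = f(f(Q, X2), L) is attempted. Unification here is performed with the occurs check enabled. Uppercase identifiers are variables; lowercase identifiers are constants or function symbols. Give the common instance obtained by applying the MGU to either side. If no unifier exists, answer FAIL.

Decompose f/2: f(p(a, c), L) = f(Q, X2),  op(L, a) = L.
Decompose f/2: p(a, c) = Q,  L = X2.
Bind Q := p(a, c); no other remaining equation mentions Q.
Bind L := X2; substituting into the remaining equation gives: op(X2, a) = X2.
Occurs check fails: X2 occurs in op(X2, a); the equation X2 = op(X2, a) has no finite solution.

FAIL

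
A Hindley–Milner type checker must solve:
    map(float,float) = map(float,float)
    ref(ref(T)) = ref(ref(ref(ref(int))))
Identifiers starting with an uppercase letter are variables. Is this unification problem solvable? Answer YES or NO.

YES

Delete trivial equation map(float,float) = map(float,float).
Decompose ref/1: ref(T) = ref(ref(ref(int))).
Decompose ref/1: T = ref(ref(int)).
Bind T := ref(ref(int)).
No equations remain and no clash or occurs-check failure arose, so a unifier exists.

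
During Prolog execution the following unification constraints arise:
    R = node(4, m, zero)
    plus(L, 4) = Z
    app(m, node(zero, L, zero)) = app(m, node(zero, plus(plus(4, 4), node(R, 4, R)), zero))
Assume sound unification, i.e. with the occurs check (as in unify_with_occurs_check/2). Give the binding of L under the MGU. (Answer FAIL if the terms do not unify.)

plus(plus(4, 4), node(node(4, m, zero), 4, node(4, m, zero)))

Bind R := node(4, m, zero); substituting into the one remaining equation that mentions R gives: app(m, node(zero, L, zero)) = app(m, node(zero, plus(plus(4, 4), node(node(4, m, zero), 4, node(4, m, zero))), zero)).
Bind Z := plus(L, 4); no other remaining equation mentions Z.
Decompose app/2: m = m,  node(zero, L, zero) = node(zero, plus(plus(4, 4), node(node(4, m, zero), 4, node(4, m, zero))), zero).
Delete trivial equation m = m.
Decompose node/3: zero = zero,  L = plus(plus(4, 4), node(node(4, m, zero), 4, node(4, m, zero))),  zero = zero.
Delete trivial equation zero = zero.
Bind L := plus(plus(4, 4), node(node(4, m, zero), 4, node(4, m, zero))); no other remaining equation mentions L. Substituting into the earlier binding gives Z := plus(plus(plus(4, 4), node(node(4, m, zero), 4, node(4, m, zero))), 4).
Delete trivial equation zero = zero.
MGU = { R = node(4, m, zero), Z = plus(plus(plus(4, 4), node(node(4, m, zero), 4, node(4, m, zero))), 4), L = plus(plus(4, 4), node(node(4, m, zero), 4, node(4, m, zero))) }, so L = plus(plus(4, 4), node(node(4, m, zero), 4, node(4, m, zero))).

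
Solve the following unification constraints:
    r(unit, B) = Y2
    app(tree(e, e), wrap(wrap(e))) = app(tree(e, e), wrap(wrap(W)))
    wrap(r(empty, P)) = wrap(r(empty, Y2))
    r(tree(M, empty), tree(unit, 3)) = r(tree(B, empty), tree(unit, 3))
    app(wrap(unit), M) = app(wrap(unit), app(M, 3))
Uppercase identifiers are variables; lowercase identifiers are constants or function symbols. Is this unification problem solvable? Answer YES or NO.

NO

Bind Y2 := r(unit, B); substituting into the one remaining equation that mentions Y2 gives: wrap(r(empty, P)) = wrap(r(empty, r(unit, B))).
Decompose app/2: tree(e, e) = tree(e, e),  wrap(wrap(e)) = wrap(wrap(W)).
Delete trivial equation tree(e, e) = tree(e, e).
Decompose wrap/1: wrap(e) = wrap(W).
Decompose wrap/1: e = W.
Bind W := e; no other remaining equation mentions W.
Decompose wrap/1: r(empty, P) = r(empty, r(unit, B)).
Decompose r/2: empty = empty,  P = r(unit, B).
Delete trivial equation empty = empty.
Bind P := r(unit, B); no other remaining equation mentions P.
Decompose r/2: tree(M, empty) = tree(B, empty),  tree(unit, 3) = tree(unit, 3).
Decompose tree/2: M = B,  empty = empty.
Bind M := B; substituting into the one remaining equation that mentions M gives: app(wrap(unit), B) = app(wrap(unit), app(B, 3)).
Delete trivial equation empty = empty.
Delete trivial equation tree(unit, 3) = tree(unit, 3).
Decompose app/2: wrap(unit) = wrap(unit),  B = app(B, 3).
Delete trivial equation wrap(unit) = wrap(unit).
Occurs check fails: B occurs in app(B, 3); the equation B = app(B, 3) has no finite solution.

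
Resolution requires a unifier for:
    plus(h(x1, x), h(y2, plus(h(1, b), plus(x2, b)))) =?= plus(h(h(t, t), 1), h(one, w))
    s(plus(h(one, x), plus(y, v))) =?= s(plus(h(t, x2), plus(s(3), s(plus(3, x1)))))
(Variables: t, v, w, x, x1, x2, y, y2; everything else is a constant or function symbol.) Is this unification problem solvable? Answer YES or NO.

Decompose plus/2: h(x1, x) =?= h(h(t, t), 1),  h(y2, plus(h(1, b), plus(x2, b))) =?= h(one, w).
Decompose h/2: x1 =?= h(t, t),  x =?= 1.
Bind x1 := h(t, t); substituting into the one remaining equation that mentions x1 gives: s(plus(h(one, x), plus(y, v))) =?= s(plus(h(t, x2), plus(s(3), s(plus(3, h(t, t)))))).
Bind x := 1; substituting into the one remaining equation that mentions x gives: s(plus(h(one, 1), plus(y, v))) =?= s(plus(h(t, x2), plus(s(3), s(plus(3, h(t, t)))))).
Decompose h/2: y2 =?= one,  plus(h(1, b), plus(x2, b)) =?= w.
Bind y2 := one; no other remaining equation mentions y2.
Bind w := plus(h(1, b), plus(x2, b)); no other remaining equation mentions w.
Decompose s/1: plus(h(one, 1), plus(y, v)) =?= plus(h(t, x2), plus(s(3), s(plus(3, h(t, t))))).
Decompose plus/2: h(one, 1) =?= h(t, x2),  plus(y, v) =?= plus(s(3), s(plus(3, h(t, t)))).
Decompose h/2: one =?= t,  1 =?= x2.
Bind t := one; substituting into the one remaining equation that mentions t gives: plus(y, v) =?= plus(s(3), s(plus(3, h(one, one)))). Substituting into the earlier binding gives x1 := h(one, one).
Bind x2 := 1; no other remaining equation mentions x2. Substituting into the earlier binding gives w := plus(h(1, b), plus(1, b)).
Decompose plus/2: y =?= s(3),  v =?= s(plus(3, h(one, one))).
Bind y := s(3); no other remaining equation mentions y.
Bind v := s(plus(3, h(one, one))).
No equations remain and no clash or occurs-check failure arose, so a unifier exists.

YES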